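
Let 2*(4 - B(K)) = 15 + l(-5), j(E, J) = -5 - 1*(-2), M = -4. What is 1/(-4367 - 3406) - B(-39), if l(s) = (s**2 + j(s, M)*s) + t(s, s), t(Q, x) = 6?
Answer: 411967/15546 ≈ 26.500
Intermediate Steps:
j(E, J) = -3 (j(E, J) = -5 + 2 = -3)
l(s) = 6 + s**2 - 3*s (l(s) = (s**2 - 3*s) + 6 = 6 + s**2 - 3*s)
B(K) = -53/2 (B(K) = 4 - (15 + (6 + (-5)**2 - 3*(-5)))/2 = 4 - (15 + (6 + 25 + 15))/2 = 4 - (15 + 46)/2 = 4 - 1/2*61 = 4 - 61/2 = -53/2)
1/(-4367 - 3406) - B(-39) = 1/(-4367 - 3406) - 1*(-53/2) = 1/(-7773) + 53/2 = -1/7773 + 53/2 = 411967/15546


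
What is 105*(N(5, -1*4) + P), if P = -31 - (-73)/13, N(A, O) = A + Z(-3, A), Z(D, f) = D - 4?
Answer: -37380/13 ≈ -2875.4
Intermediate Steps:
Z(D, f) = -4 + D
N(A, O) = -7 + A (N(A, O) = A + (-4 - 3) = A - 7 = -7 + A)
P = -330/13 (P = -31 - (-73)/13 = -31 - 1*(-73/13) = -31 + 73/13 = -330/13 ≈ -25.385)
105*(N(5, -1*4) + P) = 105*((-7 + 5) - 330/13) = 105*(-2 - 330/13) = 105*(-356/13) = -37380/13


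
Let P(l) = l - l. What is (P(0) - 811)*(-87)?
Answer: 70557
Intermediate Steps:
P(l) = 0
(P(0) - 811)*(-87) = (0 - 811)*(-87) = -811*(-87) = 70557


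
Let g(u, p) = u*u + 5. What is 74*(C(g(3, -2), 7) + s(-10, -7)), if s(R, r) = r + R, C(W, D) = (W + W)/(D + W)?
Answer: -3478/3 ≈ -1159.3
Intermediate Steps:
g(u, p) = 5 + u**2 (g(u, p) = u**2 + 5 = 5 + u**2)
C(W, D) = 2*W/(D + W) (C(W, D) = (2*W)/(D + W) = 2*W/(D + W))
s(R, r) = R + r
74*(C(g(3, -2), 7) + s(-10, -7)) = 74*(2*(5 + 3**2)/(7 + (5 + 3**2)) + (-10 - 7)) = 74*(2*(5 + 9)/(7 + (5 + 9)) - 17) = 74*(2*14/(7 + 14) - 17) = 74*(2*14/21 - 17) = 74*(2*14*(1/21) - 17) = 74*(4/3 - 17) = 74*(-47/3) = -3478/3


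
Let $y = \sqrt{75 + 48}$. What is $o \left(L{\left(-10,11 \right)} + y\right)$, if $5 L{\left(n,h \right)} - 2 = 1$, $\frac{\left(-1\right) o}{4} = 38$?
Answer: $- \frac{456}{5} - 152 \sqrt{123} \approx -1777.0$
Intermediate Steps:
$o = -152$ ($o = \left(-4\right) 38 = -152$)
$y = \sqrt{123} \approx 11.091$
$L{\left(n,h \right)} = \frac{3}{5}$ ($L{\left(n,h \right)} = \frac{2}{5} + \frac{1}{5} \cdot 1 = \frac{2}{5} + \frac{1}{5} = \frac{3}{5}$)
$o \left(L{\left(-10,11 \right)} + y\right) = - 152 \left(\frac{3}{5} + \sqrt{123}\right) = - \frac{456}{5} - 152 \sqrt{123}$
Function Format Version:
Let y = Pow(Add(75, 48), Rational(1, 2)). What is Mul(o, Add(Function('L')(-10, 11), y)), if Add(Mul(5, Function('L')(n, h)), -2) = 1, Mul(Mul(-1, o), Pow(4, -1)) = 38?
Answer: Add(Rational(-456, 5), Mul(-152, Pow(123, Rational(1, 2)))) ≈ -1777.0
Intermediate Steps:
o = -152 (o = Mul(-4, 38) = -152)
y = Pow(123, Rational(1, 2)) ≈ 11.091
Function('L')(n, h) = Rational(3, 5) (Function('L')(n, h) = Add(Rational(2, 5), Mul(Rational(1, 5), 1)) = Add(Rational(2, 5), Rational(1, 5)) = Rational(3, 5))
Mul(o, Add(Function('L')(-10, 11), y)) = Mul(-152, Add(Rational(3, 5), Pow(123, Rational(1, 2)))) = Add(Rational(-456, 5), Mul(-152, Pow(123, Rational(1, 2))))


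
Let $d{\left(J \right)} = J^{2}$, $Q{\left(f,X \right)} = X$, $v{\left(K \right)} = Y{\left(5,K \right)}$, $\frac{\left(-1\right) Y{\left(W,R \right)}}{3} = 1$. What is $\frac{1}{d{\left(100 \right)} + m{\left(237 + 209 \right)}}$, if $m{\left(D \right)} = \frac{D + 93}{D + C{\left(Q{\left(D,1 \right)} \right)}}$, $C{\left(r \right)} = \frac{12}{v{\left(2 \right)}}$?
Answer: $\frac{442}{4420539} \approx 9.9988 \cdot 10^{-5}$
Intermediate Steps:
$Y{\left(W,R \right)} = -3$ ($Y{\left(W,R \right)} = \left(-3\right) 1 = -3$)
$v{\left(K \right)} = -3$
$C{\left(r \right)} = -4$ ($C{\left(r \right)} = \frac{12}{-3} = 12 \left(- \frac{1}{3}\right) = -4$)
$m{\left(D \right)} = \frac{93 + D}{-4 + D}$ ($m{\left(D \right)} = \frac{D + 93}{D - 4} = \frac{93 + D}{-4 + D}$)
$\frac{1}{d{\left(100 \right)} + m{\left(237 + 209 \right)}} = \frac{1}{100^{2} + \frac{93 + \left(237 + 209\right)}{-4 + \left(237 + 209\right)}} = \frac{1}{10000 + \frac{93 + 446}{-4 + 446}} = \frac{1}{10000 + \frac{1}{442} \cdot 539} = \frac{1}{10000 + \frac{539}{442}} = \frac{1}{\frac{4420539}{442}} = \frac{442}{4420539}$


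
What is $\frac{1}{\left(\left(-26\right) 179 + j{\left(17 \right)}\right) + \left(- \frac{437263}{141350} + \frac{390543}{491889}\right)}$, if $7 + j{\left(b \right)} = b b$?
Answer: $- \frac{23176170050}{101379509327519} \approx -0.00022861$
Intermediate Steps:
$j{\left(b \right)} = -7 + b^{2}$ ($j{\left(b \right)} = -7 + b b = -7 + b^{2}$)
$\frac{1}{\left(\left(-26\right) 179 + j{\left(17 \right)}\right) + \left(- \frac{437263}{141350} + \frac{390543}{491889}\right)} = \frac{1}{\left(\left(-26\right) 179 - \left(7 - 17^{2}\right)\right) + \left(- \frac{437263}{141350} + \frac{390543}{491889}\right)} = \frac{1}{\left(-4654 + \left(-7 + 289\right)\right) + \left(\left(-437263\right) \frac{1}{141350} + 390543 \cdot \frac{1}{491889}\right)} = \frac{1}{\left(-4654 + 282\right) + \left(- \frac{437263}{141350} + \frac{130181}{163963}\right)} = \frac{1}{-4372 - \frac{53293868919}{23176170050}} = \frac{1}{- \frac{101379509327519}{23176170050}} = - \frac{23176170050}{101379509327519}$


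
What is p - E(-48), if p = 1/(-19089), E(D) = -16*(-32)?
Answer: -9773569/19089 ≈ -512.00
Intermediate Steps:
E(D) = 512
p = -1/19089 ≈ -5.2386e-5
p - E(-48) = -1/19089 - 1*512 = -1/19089 - 512 = -9773569/19089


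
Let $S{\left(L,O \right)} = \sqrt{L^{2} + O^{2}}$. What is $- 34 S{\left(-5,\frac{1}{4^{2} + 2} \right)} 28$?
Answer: $- \frac{476 \sqrt{8101}}{9} \approx -4760.3$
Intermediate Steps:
$- 34 S{\left(-5,\frac{1}{4^{2} + 2} \right)} 28 = - 34 \sqrt{\left(-5\right)^{2} + \left(\frac{1}{4^{2} + 2}\right)^{2}} \cdot 28 = - 34 \sqrt{25 + \left(\frac{1}{16 + 2}\right)^{2}} \cdot 28 = - 34 \sqrt{25 + \left(\frac{1}{18}\right)^{2}} \cdot 28 = - 34 \sqrt{25 + \frac{1}{324}} \cdot 28 = - 34 \sqrt{\frac{8101}{324}} \cdot 28 = - 34 \frac{\sqrt{8101}}{18} \cdot 28 = - \frac{17 \sqrt{8101}}{9} \cdot 28 = - \frac{476 \sqrt{8101}}{9}$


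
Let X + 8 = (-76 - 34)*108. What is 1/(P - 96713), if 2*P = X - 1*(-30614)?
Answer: -1/87350 ≈ -1.1448e-5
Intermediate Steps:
X = -11888 (X = -8 + (-76 - 34)*108 = -8 - 110*108 = -8 - 11880 = -11888)
P = 9363 (P = (-11888 - 1*(-30614))/2 = (-11888 + 30614)/2 = (½)*18726 = 9363)
1/(P - 96713) = 1/(9363 - 96713) = 1/(-87350) = -1/87350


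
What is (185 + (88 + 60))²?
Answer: 110889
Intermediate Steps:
(185 + (88 + 60))² = (185 + 148)² = 333² = 110889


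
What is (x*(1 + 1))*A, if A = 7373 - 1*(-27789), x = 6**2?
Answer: 2531664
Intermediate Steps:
x = 36
A = 35162 (A = 7373 + 27789 = 35162)
(x*(1 + 1))*A = (36*(1 + 1))*35162 = (36*2)*35162 = 72*35162 = 2531664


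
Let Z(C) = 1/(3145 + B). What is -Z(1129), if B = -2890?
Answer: -1/255 ≈ -0.0039216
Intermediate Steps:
Z(C) = 1/255 (Z(C) = 1/(3145 - 2890) = 1/255)
-Z(1129) = -1*1/255 = -1/255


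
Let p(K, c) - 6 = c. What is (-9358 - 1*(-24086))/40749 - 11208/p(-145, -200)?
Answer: 229786012/3952653 ≈ 58.135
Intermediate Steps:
p(K, c) = 6 + c
(-9358 - 1*(-24086))/40749 - 11208/p(-145, -200) = (-9358 - 1*(-24086))/40749 - 11208/(6 - 200) = (-9358 + 24086)*(1/40749) - 11208/(-194) = 14728*(1/40749) - 11208*(-1/194) = 14728/40749 + 5604/97 = 229786012/3952653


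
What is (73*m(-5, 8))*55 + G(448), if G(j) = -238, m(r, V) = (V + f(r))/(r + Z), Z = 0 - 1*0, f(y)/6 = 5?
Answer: -30752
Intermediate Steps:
f(y) = 30 (f(y) = 6*5 = 30)
Z = 0 (Z = 0 + 0 = 0)
m(r, V) = (30 + V)/r (m(r, V) = (V + 30)/(r + 0) = (30 + V)/r)
(73*m(-5, 8))*55 + G(448) = (73*((30 + 8)/(-5)))*55 - 238 = (73*(-⅕*38))*55 - 238 = (73*(-38/5))*55 - 238 = -2774/5*55 - 238 = -30514 - 238 = -30752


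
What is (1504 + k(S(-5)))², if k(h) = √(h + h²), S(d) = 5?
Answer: (1504 + √30)² ≈ 2.2785e+6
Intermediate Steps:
(1504 + k(S(-5)))² = (1504 + √(5*(1 + 5)))² = (1504 + √(5*6))² = (1504 + √30)²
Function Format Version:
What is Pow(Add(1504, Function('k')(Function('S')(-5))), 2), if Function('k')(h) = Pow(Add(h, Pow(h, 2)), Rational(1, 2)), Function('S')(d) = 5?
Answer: Pow(Add(1504, Pow(30, Rational(1, 2))), 2) ≈ 2.2785e+6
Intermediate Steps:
Pow(Add(1504, Function('k')(Function('S')(-5))), 2) = Pow(Add(1504, Pow(Mul(5, Add(1, 5)), Rational(1, 2))), 2) = Pow(Add(1504, Pow(Mul(5, 6), Rational(1, 2))), 2) = Pow(Add(1504, Pow(30, Rational(1, 2))), 2)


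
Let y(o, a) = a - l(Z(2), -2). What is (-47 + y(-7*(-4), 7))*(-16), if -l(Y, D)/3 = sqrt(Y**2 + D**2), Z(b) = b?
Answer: 640 - 96*sqrt(2) ≈ 504.24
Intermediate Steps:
l(Y, D) = -3*sqrt(D**2 + Y**2) (l(Y, D) = -3*sqrt(Y**2 + D**2) = -3*sqrt(D**2 + Y**2))
y(o, a) = a + 6*sqrt(2) (y(o, a) = a - (-3)*sqrt((-2)**2 + 2**2) = a - (-3)*sqrt(4 + 4) = a - (-3)*sqrt(8) = a - (-3)*2*sqrt(2) = a - (-6)*sqrt(2) = a + 6*sqrt(2))
(-47 + y(-7*(-4), 7))*(-16) = (-47 + (7 + 6*sqrt(2)))*(-16) = (-40 + 6*sqrt(2))*(-16) = 640 - 96*sqrt(2)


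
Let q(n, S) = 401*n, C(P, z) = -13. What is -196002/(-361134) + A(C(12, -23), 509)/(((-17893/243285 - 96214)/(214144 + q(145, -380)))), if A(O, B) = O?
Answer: 17532532954924922/469623486435629 ≈ 37.333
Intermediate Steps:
-196002/(-361134) + A(C(12, -23), 509)/(((-17893/243285 - 96214)/(214144 + q(145, -380)))) = -196002/(-361134) - 13*(214144 + 401*145)/(-17893/243285 - 96214) = -196002*(-1/361134) - 13*(214144 + 58145)/(-17893*1/243285 - 96214) = 10889/20063 - 13*272289/(-17893/243285 - 96214) = 10889/20063 - 13/((-23407440883/243285*1/272289)) = 10889/20063 - 13/(-23407440883/66243829365) = 10889/20063 - 13*(-66243829365/23407440883) = 10889/20063 + 861169781745/23407440883 = 17532532954924922/469623486435629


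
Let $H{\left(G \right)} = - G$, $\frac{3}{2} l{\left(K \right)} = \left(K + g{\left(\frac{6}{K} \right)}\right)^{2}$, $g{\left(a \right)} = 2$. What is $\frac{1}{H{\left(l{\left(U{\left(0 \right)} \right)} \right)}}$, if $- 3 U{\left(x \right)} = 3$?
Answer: $- \frac{3}{2} \approx -1.5$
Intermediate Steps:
$U{\left(x \right)} = -1$ ($U{\left(x \right)} = \left(- \frac{1}{3}\right) 3 = -1$)
$l{\left(K \right)} = \frac{2 \left(2 + K\right)^{2}}{3}$ ($l{\left(K \right)} = \frac{2 \left(K + 2\right)^{2}}{3} = \frac{2 \left(2 + K\right)^{2}}{3}$)
$\frac{1}{H{\left(l{\left(U{\left(0 \right)} \right)} \right)}} = \frac{1}{\left(-1\right) \frac{2 \left(2 - 1\right)^{2}}{3}} = \frac{1}{\left(-1\right) \frac{2 \cdot 1^{2}}{3}} = \frac{1}{\left(-1\right) \frac{2}{3} \cdot 1} = \frac{1}{\left(-1\right) \frac{2}{3}} = \frac{1}{- \frac{2}{3}} = - \frac{3}{2}$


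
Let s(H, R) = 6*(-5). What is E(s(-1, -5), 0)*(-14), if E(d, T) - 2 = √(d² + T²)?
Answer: -448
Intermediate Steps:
s(H, R) = -30
E(d, T) = 2 + √(T² + d²) (E(d, T) = 2 + √(d² + T²) = 2 + √(T² + d²))
E(s(-1, -5), 0)*(-14) = (2 + √(0² + (-30)²))*(-14) = (2 + √(0 + 900))*(-14) = (2 + √900)*(-14) = (2 + 30)*(-14) = 32*(-14) = -448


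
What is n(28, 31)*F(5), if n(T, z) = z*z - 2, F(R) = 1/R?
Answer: 959/5 ≈ 191.80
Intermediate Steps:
n(T, z) = -2 + z**2 (n(T, z) = z**2 - 2 = -2 + z**2)
n(28, 31)*F(5) = (-2 + 31**2)/5 = (-2 + 961)*(1/5) = 959*(1/5) = 959/5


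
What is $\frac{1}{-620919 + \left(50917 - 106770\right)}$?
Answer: $- \frac{1}{676772} \approx -1.4776 \cdot 10^{-6}$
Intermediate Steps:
$\frac{1}{-620919 + \left(50917 - 106770\right)} = \frac{1}{-620919 - 55853} = \frac{1}{-676772} = - \frac{1}{676772}$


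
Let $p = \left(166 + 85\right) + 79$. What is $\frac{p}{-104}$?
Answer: $- \frac{165}{52} \approx -3.1731$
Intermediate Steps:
$p = 330$ ($p = 251 + 79 = 330$)
$\frac{p}{-104} = \frac{1}{-104} \cdot 330 = \left(- \frac{1}{104}\right) 330 = - \frac{165}{52}$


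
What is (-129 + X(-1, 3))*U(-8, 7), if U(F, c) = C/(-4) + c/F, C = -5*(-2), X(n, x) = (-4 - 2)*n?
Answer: 3321/8 ≈ 415.13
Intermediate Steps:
X(n, x) = -6*n
C = 10
U(F, c) = -5/2 + c/F (U(F, c) = 10/(-4) + c/F = 10*(-¼) + c/F = -5/2 + c/F)
(-129 + X(-1, 3))*U(-8, 7) = (-129 - 6*(-1))*(-5/2 + 7/(-8)) = (-129 + 6)*(-5/2 + 7*(-⅛)) = -123*(-5/2 - 7/8) = -123*(-27/8) = 3321/8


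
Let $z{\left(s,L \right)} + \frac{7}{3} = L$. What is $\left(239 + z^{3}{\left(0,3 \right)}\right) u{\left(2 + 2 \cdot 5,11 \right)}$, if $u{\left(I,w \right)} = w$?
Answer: $\frac{71071}{27} \approx 2632.3$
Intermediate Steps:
$z{\left(s,L \right)} = - \frac{7}{3} + L$
$\left(239 + z^{3}{\left(0,3 \right)}\right) u{\left(2 + 2 \cdot 5,11 \right)} = \left(239 + \left(- \frac{7}{3} + 3\right)^{3}\right) 11 = \left(239 + \left(\frac{2}{3}\right)^{3}\right) 11 = \left(239 + \frac{8}{27}\right) 11 = \frac{6461}{27} \cdot 11 = \frac{71071}{27}$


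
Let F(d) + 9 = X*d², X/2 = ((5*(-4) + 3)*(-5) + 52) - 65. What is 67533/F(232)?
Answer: 22511/2583549 ≈ 0.0087132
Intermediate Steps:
X = 144 (X = 2*(((5*(-4) + 3)*(-5) + 52) - 65) = 2*(((-20 + 3)*(-5) + 52) - 65) = 2*((-17*(-5) + 52) - 65) = 2*((85 + 52) - 65) = 2*(137 - 65) = 2*72 = 144)
F(d) = -9 + 144*d²
67533/F(232) = 67533/(-9 + 144*232²) = 67533/(-9 + 144*53824) = 67533/(-9 + 7750656) = 67533/7750647 = 67533*(1/7750647) = 22511/2583549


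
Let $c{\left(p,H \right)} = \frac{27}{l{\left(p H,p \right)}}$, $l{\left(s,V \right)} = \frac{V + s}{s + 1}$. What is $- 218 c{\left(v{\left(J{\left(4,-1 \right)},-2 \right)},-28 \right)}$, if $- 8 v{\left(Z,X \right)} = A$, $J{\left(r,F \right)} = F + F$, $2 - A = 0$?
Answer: $-6976$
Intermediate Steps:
$A = 2$ ($A = 2 - 0 = 2 + 0 = 2$)
$J{\left(r,F \right)} = 2 F$
$l{\left(s,V \right)} = \frac{V + s}{1 + s}$
$v{\left(Z,X \right)} = - \frac{1}{4}$ ($v{\left(Z,X \right)} = \left(- \frac{1}{8}\right) 2 = - \frac{1}{4}$)
$c{\left(p,H \right)} = \frac{27 \left(1 + H p\right)}{p + H p}$ ($c{\left(p,H \right)} = \frac{27}{\frac{1}{1 + p H} \left(p + p H\right)} = \frac{27}{\frac{1}{1 + H p} \left(p + H p\right)} = 27 \frac{1 + H p}{p + H p} = \frac{27 \left(1 + H p\right)}{p + H p}$)
$- 218 c{\left(v{\left(J{\left(4,-1 \right)},-2 \right)},-28 \right)} = - 218 \frac{27 \left(1 - -7\right)}{\left(- \frac{1}{4}\right) \left(1 - 28\right)} = - 218 \cdot 27 \left(-4\right) \frac{1}{-27} \left(1 + 7\right) = - 218 \cdot 27 \left(-4\right) \left(- \frac{1}{27}\right) 8 = \left(-218\right) 32 = -6976$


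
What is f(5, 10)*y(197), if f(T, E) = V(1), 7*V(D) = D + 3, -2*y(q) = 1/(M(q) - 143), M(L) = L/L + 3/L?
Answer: 394/195797 ≈ 0.0020123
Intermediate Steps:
M(L) = 1 + 3/L
y(q) = -1/(2*(-143 + (3 + q)/q)) (y(q) = -1/(2*((3 + q)/q - 143)) = -1/(2*(-143 + (3 + q)/q)))
V(D) = 3/7 + D/7 (V(D) = (D + 3)/7 = (3 + D)/7 = 3/7 + D/7)
f(T, E) = 4/7 (f(T, E) = 3/7 + (⅐)*1 = 3/7 + ⅐ = 4/7)
f(5, 10)*y(197) = 4*((½)*197/(-3 + 142*197))/7 = 4*((½)*197/(-3 + 27974))/7 = 4*((½)*197/27971)/7 = 4*((½)*197*(1/27971))/7 = (4/7)*(197/55942) = 394/195797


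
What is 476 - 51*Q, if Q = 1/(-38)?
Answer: 18139/38 ≈ 477.34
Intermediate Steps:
Q = -1/38 ≈ -0.026316
476 - 51*Q = 476 - 51*(-1/38) = 476 + 51/38 = 18139/38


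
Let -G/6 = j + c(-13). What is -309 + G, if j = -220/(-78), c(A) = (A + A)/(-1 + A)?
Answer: -30673/91 ≈ -337.07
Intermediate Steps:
c(A) = 2*A/(-1 + A) (c(A) = (2*A)/(-1 + A) = 2*A/(-1 + A))
j = 110/39 (j = -220*(-1/78) = 110/39 ≈ 2.8205)
G = -2554/91 (G = -6*(110/39 + 2*(-13)/(-1 - 13)) = -6*(110/39 + 2*(-13)/(-14)) = -6*(110/39 + 2*(-13)*(-1/14)) = -6*(110/39 + 13/7) = -6*1277/273 = -2554/91 ≈ -28.066)
-309 + G = -309 - 2554/91 = -30673/91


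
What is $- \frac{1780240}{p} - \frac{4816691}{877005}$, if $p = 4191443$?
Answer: $- \frac{21750165156313}{3675916468215} \approx -5.9169$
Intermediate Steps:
$- \frac{1780240}{p} - \frac{4816691}{877005} = - \frac{1780240}{4191443} - \frac{4816691}{877005} = - \frac{21750165156313}{3675916468215}$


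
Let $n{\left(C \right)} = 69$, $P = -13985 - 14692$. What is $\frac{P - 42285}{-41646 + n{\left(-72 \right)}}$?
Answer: $\frac{23654}{13859} \approx 1.7068$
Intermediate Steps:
$P = -28677$ ($P = -13985 - 14692 = -28677$)
$\frac{P - 42285}{-41646 + n{\left(-72 \right)}} = \frac{-28677 - 42285}{-41646 + 69} = - \frac{70962}{-41577} = \left(-70962\right) \left(- \frac{1}{41577}\right) = \frac{23654}{13859}$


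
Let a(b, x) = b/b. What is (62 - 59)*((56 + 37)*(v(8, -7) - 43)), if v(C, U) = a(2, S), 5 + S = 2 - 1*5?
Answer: -11718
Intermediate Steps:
S = -8 (S = -5 + (2 - 1*5) = -5 + (2 - 5) = -5 - 3 = -8)
a(b, x) = 1
v(C, U) = 1
(62 - 59)*((56 + 37)*(v(8, -7) - 43)) = (62 - 59)*((56 + 37)*(1 - 43)) = 3*(93*(-42)) = 3*(-3906) = -11718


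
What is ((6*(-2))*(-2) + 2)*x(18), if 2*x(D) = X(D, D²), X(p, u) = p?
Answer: 234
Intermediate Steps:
x(D) = D/2
((6*(-2))*(-2) + 2)*x(18) = ((6*(-2))*(-2) + 2)*((½)*18) = (-12*(-2) + 2)*9 = (24 + 2)*9 = 26*9 = 234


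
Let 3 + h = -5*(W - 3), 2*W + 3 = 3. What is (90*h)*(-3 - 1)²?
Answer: 17280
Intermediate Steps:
W = 0 (W = -3/2 + (½)*3 = -3/2 + 3/2 = 0)
h = 12 (h = -3 - 5*(0 - 3) = -3 - 5*(-3) = -3 + 15 = 12)
(90*h)*(-3 - 1)² = (90*12)*(-3 - 1)² = 1080*(-4)² = 1080*16 = 17280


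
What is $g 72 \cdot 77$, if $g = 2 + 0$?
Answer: $11088$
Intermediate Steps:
$g = 2$
$g 72 \cdot 77 = 2 \cdot 72 \cdot 77 = 144 \cdot 77 = 11088$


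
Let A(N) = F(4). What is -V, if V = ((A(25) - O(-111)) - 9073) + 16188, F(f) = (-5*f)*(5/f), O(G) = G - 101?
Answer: -7302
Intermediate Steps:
O(G) = -101 + G
F(f) = -25
A(N) = -25
V = 7302 (V = ((-25 - (-101 - 111)) - 9073) + 16188 = ((-25 - 1*(-212)) - 9073) + 16188 = ((-25 + 212) - 9073) + 16188 = (187 - 9073) + 16188 = -8886 + 16188 = 7302)
-V = -1*7302 = -7302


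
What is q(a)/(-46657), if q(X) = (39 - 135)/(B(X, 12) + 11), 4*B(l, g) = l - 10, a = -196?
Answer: -64/1259739 ≈ -5.0804e-5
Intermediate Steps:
B(l, g) = -5/2 + l/4 (B(l, g) = (l - 10)/4 = (-10 + l)/4 = -5/2 + l/4)
q(X) = -96/(17/2 + X/4) (q(X) = (39 - 135)/((-5/2 + X/4) + 11) = -96/(17/2 + X/4))
q(a)/(-46657) = -384/(34 - 196)/(-46657) = -384/(-162)*(-1/46657) = -384*(-1/162)*(-1/46657) = (64/27)*(-1/46657) = -64/1259739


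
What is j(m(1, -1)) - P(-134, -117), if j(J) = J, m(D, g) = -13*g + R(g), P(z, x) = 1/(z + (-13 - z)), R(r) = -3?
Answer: 131/13 ≈ 10.077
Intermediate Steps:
P(z, x) = -1/13 (P(z, x) = 1/(-13) = -1/13)
m(D, g) = -3 - 13*g (m(D, g) = -13*g - 3 = -3 - 13*g)
j(m(1, -1)) - P(-134, -117) = (-3 - 13*(-1)) - 1*(-1/13) = (-3 + 13) + 1/13 = 10 + 1/13 = 131/13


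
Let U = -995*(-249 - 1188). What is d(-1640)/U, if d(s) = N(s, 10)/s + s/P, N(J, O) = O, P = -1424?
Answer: 16721/20869579740 ≈ 8.0121e-7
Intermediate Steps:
d(s) = 10/s - s/1424 (d(s) = 10/s + s/(-1424) = 10/s + s*(-1/1424) = 10/s - s/1424)
U = 1429815 (U = -995*(-1437) = 1429815)
d(-1640)/U = (10/(-1640) - 1/1424*(-1640))/1429815 = (10*(-1/1640) + 205/178)*(1/1429815) = (-1/164 + 205/178)*(1/1429815) = (16721/14596)*(1/1429815) = 16721/20869579740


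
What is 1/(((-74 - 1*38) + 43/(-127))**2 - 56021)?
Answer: -16129/700015420 ≈ -2.3041e-5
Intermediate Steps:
1/(((-74 - 1*38) + 43/(-127))**2 - 56021) = 1/(((-74 - 38) + 43*(-1/127))**2 - 56021) = 1/((-112 - 43/127)**2 - 56021) = 1/((-14267/127)**2 - 56021) = 1/(203547289/16129 - 56021) = 1/(-700015420/16129) = -16129/700015420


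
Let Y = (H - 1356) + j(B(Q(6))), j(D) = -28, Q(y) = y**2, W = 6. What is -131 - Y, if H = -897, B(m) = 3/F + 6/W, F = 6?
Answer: 2150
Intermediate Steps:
B(m) = 3/2 (B(m) = 3/6 + 6/6 = 3*(1/6) + 6*(1/6) = 1/2 + 1 = 3/2)
Y = -2281 (Y = (-897 - 1356) - 28 = -2253 - 28 = -2281)
-131 - Y = -131 - 1*(-2281) = -131 + 2281 = 2150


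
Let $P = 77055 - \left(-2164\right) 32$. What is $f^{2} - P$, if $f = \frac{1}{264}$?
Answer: $- \frac{10196733887}{69696} \approx -1.463 \cdot 10^{5}$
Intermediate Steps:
$f = \frac{1}{264} \approx 0.0037879$
$P = 146303$ ($P = 77055 - -69248 = 77055 + 69248 = 146303$)
$f^{2} - P = \left(\frac{1}{264}\right)^{2} - 146303 = \frac{1}{69696} - 146303 = - \frac{10196733887}{69696}$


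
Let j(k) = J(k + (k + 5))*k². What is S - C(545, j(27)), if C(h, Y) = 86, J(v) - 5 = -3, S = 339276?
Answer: 339190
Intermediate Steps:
J(v) = 2 (J(v) = 5 - 3 = 2)
j(k) = 2*k²
S - C(545, j(27)) = 339276 - 1*86 = 339276 - 86 = 339190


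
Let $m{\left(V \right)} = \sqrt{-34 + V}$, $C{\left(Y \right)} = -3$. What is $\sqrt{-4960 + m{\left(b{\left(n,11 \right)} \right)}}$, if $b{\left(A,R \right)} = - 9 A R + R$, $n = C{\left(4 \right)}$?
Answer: $\sqrt{-4960 + \sqrt{274}} \approx 70.31 i$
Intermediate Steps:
$n = -3$
$b{\left(A,R \right)} = R - 9 A R$ ($b{\left(A,R \right)} = - 9 A R + R = R - 9 A R$)
$\sqrt{-4960 + m{\left(b{\left(n,11 \right)} \right)}} = \sqrt{-4960 + \sqrt{-34 + 11 \left(1 - -27\right)}} = \sqrt{-4960 + \sqrt{-34 + 11 \left(1 + 27\right)}} = \sqrt{-4960 + \sqrt{-34 + 11 \cdot 28}} = \sqrt{-4960 + \sqrt{-34 + 308}} = \sqrt{-4960 + \sqrt{274}}$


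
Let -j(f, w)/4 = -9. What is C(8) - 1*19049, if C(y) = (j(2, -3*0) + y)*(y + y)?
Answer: -18345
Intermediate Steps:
j(f, w) = 36 (j(f, w) = -4*(-9) = 36)
C(y) = 2*y*(36 + y) (C(y) = (36 + y)*(y + y) = (36 + y)*(2*y) = 2*y*(36 + y))
C(8) - 1*19049 = 2*8*(36 + 8) - 1*19049 = 2*8*44 - 19049 = 704 - 19049 = -18345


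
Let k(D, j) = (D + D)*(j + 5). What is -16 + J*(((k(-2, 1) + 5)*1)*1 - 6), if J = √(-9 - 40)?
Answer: -16 - 175*I ≈ -16.0 - 175.0*I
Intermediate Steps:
k(D, j) = 2*D*(5 + j) (k(D, j) = (2*D)*(5 + j) = 2*D*(5 + j))
J = 7*I (J = √(-49) = 7*I ≈ 7.0*I)
-16 + J*(((k(-2, 1) + 5)*1)*1 - 6) = -16 + (7*I)*(((2*(-2)*(5 + 1) + 5)*1)*1 - 6) = -16 + (7*I)*(((2*(-2)*6 + 5)*1)*1 - 6) = -16 + (7*I)*(((-24 + 5)*1)*1 - 6) = -16 + (7*I)*(-19*1*1 - 6) = -16 + (7*I)*(-19*1 - 6) = -16 + (7*I)*(-19 - 6) = -16 + (7*I)*(-25) = -16 - 175*I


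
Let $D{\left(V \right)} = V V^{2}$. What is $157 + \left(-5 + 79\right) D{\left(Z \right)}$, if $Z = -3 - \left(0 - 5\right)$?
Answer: $749$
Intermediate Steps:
$Z = 2$ ($Z = -3 - -5 = -3 + 5 = 2$)
$D{\left(V \right)} = V^{3}$
$157 + \left(-5 + 79\right) D{\left(Z \right)} = 157 + \left(-5 + 79\right) 2^{3} = 157 + 74 \cdot 8 = 157 + 592 = 749$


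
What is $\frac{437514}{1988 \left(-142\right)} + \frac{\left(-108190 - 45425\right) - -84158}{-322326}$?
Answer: $- \frac{4336239439}{3249690732} \approx -1.3344$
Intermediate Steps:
$\frac{437514}{1988 \left(-142\right)} + \frac{\left(-108190 - 45425\right) - -84158}{-322326} = \frac{437514}{-282296} + \left(\left(-108190 - 45425\right) + 84158\right) \left(- \frac{1}{322326}\right) = 437514 \left(- \frac{1}{282296}\right) + \left(-153615 + 84158\right) \left(- \frac{1}{322326}\right) = - \frac{31251}{20164} - - \frac{69457}{322326} = - \frac{31251}{20164} + \frac{69457}{322326} = - \frac{4336239439}{3249690732}$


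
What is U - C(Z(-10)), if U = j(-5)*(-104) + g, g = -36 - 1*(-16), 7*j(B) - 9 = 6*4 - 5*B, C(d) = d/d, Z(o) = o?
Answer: -6179/7 ≈ -882.71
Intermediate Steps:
C(d) = 1
j(B) = 33/7 - 5*B/7 (j(B) = 9/7 + (6*4 - 5*B)/7 = 9/7 + (24 - 5*B)/7 = 9/7 + (24/7 - 5*B/7) = 33/7 - 5*B/7)
g = -20 (g = -36 + 16 = -20)
U = -6172/7 (U = (33/7 - 5/7*(-5))*(-104) - 20 = (33/7 + 25/7)*(-104) - 20 = (58/7)*(-104) - 20 = -6032/7 - 20 = -6172/7 ≈ -881.71)
U - C(Z(-10)) = -6172/7 - 1*1 = -6172/7 - 1 = -6179/7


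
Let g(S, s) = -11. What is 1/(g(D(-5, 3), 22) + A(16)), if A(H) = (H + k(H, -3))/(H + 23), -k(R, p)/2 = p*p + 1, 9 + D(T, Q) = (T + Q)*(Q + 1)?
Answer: -39/433 ≈ -0.090069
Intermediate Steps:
D(T, Q) = -9 + (1 + Q)*(Q + T) (D(T, Q) = -9 + (T + Q)*(Q + 1) = -9 + (Q + T)*(1 + Q) = -9 + (1 + Q)*(Q + T))
k(R, p) = -2 - 2*p² (k(R, p) = -2*(p*p + 1) = -2*(p² + 1) = -2*(1 + p²) = -2 - 2*p²)
A(H) = (-20 + H)/(23 + H) (A(H) = (H + (-2 - 2*(-3)²))/(H + 23) = (H + (-2 - 2*9))/(23 + H) = (H + (-2 - 18))/(23 + H) = (H - 20)/(23 + H) = (-20 + H)/(23 + H))
1/(g(D(-5, 3), 22) + A(16)) = 1/(-11 + (-20 + 16)/(23 + 16)) = 1/(-11 - 4/39) = 1/(-433/39) = -39/433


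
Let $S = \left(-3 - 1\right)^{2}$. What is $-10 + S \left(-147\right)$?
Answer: $-2362$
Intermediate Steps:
$S = 16$ ($S = \left(-4\right)^{2} = 16$)
$-10 + S \left(-147\right) = -10 + 16 \left(-147\right) = -10 - 2352 = -2362$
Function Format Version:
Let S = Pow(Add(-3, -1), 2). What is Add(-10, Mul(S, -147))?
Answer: -2362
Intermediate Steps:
S = 16 (S = Pow(-4, 2) = 16)
Add(-10, Mul(S, -147)) = Add(-10, Mul(16, -147)) = Add(-10, -2352) = -2362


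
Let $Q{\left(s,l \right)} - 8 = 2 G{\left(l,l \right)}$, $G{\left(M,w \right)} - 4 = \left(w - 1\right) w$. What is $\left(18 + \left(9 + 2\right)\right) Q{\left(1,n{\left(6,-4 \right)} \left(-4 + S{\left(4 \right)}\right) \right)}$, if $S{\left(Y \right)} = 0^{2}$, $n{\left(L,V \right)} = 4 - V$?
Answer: $61712$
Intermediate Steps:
$G{\left(M,w \right)} = 4 + w \left(-1 + w\right)$ ($G{\left(M,w \right)} = 4 + \left(w - 1\right) w = 4 + \left(-1 + w\right) w = 4 + w \left(-1 + w\right)$)
$S{\left(Y \right)} = 0$
$Q{\left(s,l \right)} = 16 - 2 l + 2 l^{2}$ ($Q{\left(s,l \right)} = 8 + 2 \left(4 + l^{2} - l\right) = 8 + \left(8 - 2 l + 2 l^{2}\right) = 16 - 2 l + 2 l^{2}$)
$\left(18 + \left(9 + 2\right)\right) Q{\left(1,n{\left(6,-4 \right)} \left(-4 + S{\left(4 \right)}\right) \right)} = \left(18 + \left(9 + 2\right)\right) \left(16 - 2 \left(4 - -4\right) \left(-4 + 0\right) + 2 \left(\left(4 - -4\right) \left(-4 + 0\right)\right)^{2}\right) = \left(18 + 11\right) \left(16 - 2 \left(4 + 4\right) \left(-4\right) + 2 \left(\left(4 + 4\right) \left(-4\right)\right)^{2}\right) = 29 \left(16 - 2 \cdot 8 \left(-4\right) + 2 \left(8 \left(-4\right)\right)^{2}\right) = 29 \left(16 - -64 + 2 \left(-32\right)^{2}\right) = 29 \left(16 + 64 + 2 \cdot 1024\right) = 29 \left(16 + 64 + 2048\right) = 29 \cdot 2128 = 61712$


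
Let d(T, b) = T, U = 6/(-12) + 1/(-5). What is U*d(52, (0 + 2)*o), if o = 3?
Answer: -182/5 ≈ -36.400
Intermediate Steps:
U = -7/10 (U = 6*(-1/12) + 1*(-1/5) = -1/2 - 1/5 = -7/10 ≈ -0.70000)
U*d(52, (0 + 2)*o) = -7/10*52 = -182/5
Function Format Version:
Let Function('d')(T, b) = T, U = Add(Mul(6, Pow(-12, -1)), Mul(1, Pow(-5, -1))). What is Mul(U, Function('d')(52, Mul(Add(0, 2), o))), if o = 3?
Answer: Rational(-182, 5) ≈ -36.400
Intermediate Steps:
U = Rational(-7, 10) (U = Add(Mul(6, Rational(-1, 12)), Mul(1, Rational(-1, 5))) = Add(Rational(-1, 2), Rational(-1, 5)) = Rational(-7, 10) ≈ -0.70000)
Mul(U, Function('d')(52, Mul(Add(0, 2), o))) = Mul(Rational(-7, 10), 52) = Rational(-182, 5)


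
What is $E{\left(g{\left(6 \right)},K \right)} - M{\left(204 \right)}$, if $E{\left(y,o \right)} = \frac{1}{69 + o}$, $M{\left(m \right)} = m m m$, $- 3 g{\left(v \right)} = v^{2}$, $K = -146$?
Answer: $- \frac{653704129}{77} \approx -8.4897 \cdot 10^{6}$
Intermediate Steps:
$g{\left(v \right)} = - \frac{v^{2}}{3}$
$M{\left(m \right)} = m^{3}$ ($M{\left(m \right)} = m^{2} m = m^{3}$)
$E{\left(g{\left(6 \right)},K \right)} - M{\left(204 \right)} = \frac{1}{69 - 146} - 204^{3} = \frac{1}{-77} - 8489664 = - \frac{1}{77} - 8489664 = - \frac{653704129}{77}$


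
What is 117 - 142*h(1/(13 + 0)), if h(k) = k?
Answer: 1379/13 ≈ 106.08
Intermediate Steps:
117 - 142*h(1/(13 + 0)) = 117 - 142/(13 + 0) = 117 - 142/13 = 1379/13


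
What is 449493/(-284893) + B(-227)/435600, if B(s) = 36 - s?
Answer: -195724223941/124099390800 ≈ -1.5772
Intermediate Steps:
449493/(-284893) + B(-227)/435600 = 449493/(-284893) + (36 - 1*(-227))/435600 = 449493*(-1/284893) + (36 + 227)*(1/435600) = -449493/284893 + 263*(1/435600) = -449493/284893 + 263/435600 = -195724223941/124099390800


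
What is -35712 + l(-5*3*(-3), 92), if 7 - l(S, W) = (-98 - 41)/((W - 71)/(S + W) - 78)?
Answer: -380812868/10665 ≈ -35707.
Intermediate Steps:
l(S, W) = 7 + 139/(-78 + (-71 + W)/(S + W)) (l(S, W) = 7 - (-98 - 41)/((W - 71)/(S + W) - 78) = 7 - (-139)/((-71 + W)/(S + W) - 78) = 7 - (-139)/(-78 + (-71 + W)/(S + W)) = 7 + 139/(-78 + (-71 + W)/(S + W)))
-35712 + l(-5*3*(-3), 92) = -35712 + (497 + 400*92 + 407*(-5*3*(-3)))/(71 + 77*92 + 78*(-5*3*(-3))) = -35712 + (497 + 36800 + 407*(-15*(-3)))/(71 + 7084 + 78*(-15*(-3))) = -35712 + (497 + 36800 + 407*45)/(71 + 7084 + 78*45) = -35712 + (497 + 36800 + 18315)/(71 + 7084 + 3510) = -35712 + 55612/10665 = -380812868/10665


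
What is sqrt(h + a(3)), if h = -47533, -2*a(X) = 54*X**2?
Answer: 4*I*sqrt(2986) ≈ 218.58*I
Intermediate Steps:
a(X) = -27*X**2
sqrt(h + a(3)) = sqrt(-47533 - 27*3**2) = sqrt(-47533 - 27*9) = sqrt(-47533 - 243) = sqrt(-47776) = 4*I*sqrt(2986)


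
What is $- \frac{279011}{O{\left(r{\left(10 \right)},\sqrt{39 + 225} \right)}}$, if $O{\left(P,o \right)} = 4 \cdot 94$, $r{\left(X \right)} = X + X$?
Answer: $- \frac{279011}{376} \approx -742.05$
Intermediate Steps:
$r{\left(X \right)} = 2 X$
$O{\left(P,o \right)} = 376$
$- \frac{279011}{O{\left(r{\left(10 \right)},\sqrt{39 + 225} \right)}} = - \frac{279011}{376}$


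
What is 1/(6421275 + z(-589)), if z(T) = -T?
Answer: 1/6421864 ≈ 1.5572e-7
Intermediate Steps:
1/(6421275 + z(-589)) = 1/(6421275 - 1*(-589)) = 1/(6421275 + 589) = 1/6421864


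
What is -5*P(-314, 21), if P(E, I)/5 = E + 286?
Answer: 700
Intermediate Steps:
P(E, I) = 1430 + 5*E (P(E, I) = 5*(E + 286) = 5*(286 + E) = 1430 + 5*E)
-5*P(-314, 21) = -5*(1430 + 5*(-314)) = -5*(1430 - 1570) = -5*(-140) = 700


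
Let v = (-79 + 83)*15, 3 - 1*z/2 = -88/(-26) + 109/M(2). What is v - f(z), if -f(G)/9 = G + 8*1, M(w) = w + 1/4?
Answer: -9710/13 ≈ -746.92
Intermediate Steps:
M(w) = ¼ + w (M(w) = w + ¼ = ¼ + w)
z = -11426/117 (z = 6 - 2*(-88/(-26) + 109/(¼ + 2)) = 6 - 2*(-88*(-1/26) + 109/(9/4)) = 6 - 2*(44/13 + 109*(4/9)) = 6 - 2*(44/13 + 436/9) = 6 - 2*6064/117 = 6 - 12128/117 = -11426/117 ≈ -97.658)
f(G) = -72 - 9*G (f(G) = -9*(G + 8*1) = -9*(G + 8) = -9*(8 + G) = -72 - 9*G)
v = 60 (v = 4*15 = 60)
v - f(z) = 60 - (-72 - 9*(-11426/117)) = 60 - (-72 + 11426/13) = 60 - 1*10490/13 = 60 - 10490/13 = -9710/13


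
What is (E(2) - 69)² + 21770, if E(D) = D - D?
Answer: 26531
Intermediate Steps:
E(D) = 0
(E(2) - 69)² + 21770 = (0 - 69)² + 21770 = (-69)² + 21770 = 4761 + 21770 = 26531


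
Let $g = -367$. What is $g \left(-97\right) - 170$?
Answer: $35429$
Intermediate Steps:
$g \left(-97\right) - 170 = \left(-367\right) \left(-97\right) - 170 = 35599 - 170 = 35429$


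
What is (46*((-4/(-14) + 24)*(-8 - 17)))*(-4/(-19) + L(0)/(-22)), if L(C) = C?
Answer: -782000/133 ≈ -5879.7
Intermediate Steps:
(46*((-4/(-14) + 24)*(-8 - 17)))*(-4/(-19) + L(0)/(-22)) = (46*((-4/(-14) + 24)*(-8 - 17)))*(-4/(-19) + 0/(-22)) = (46*((-4*(-1/14) + 24)*(-25)))*(-4*(-1/19) + 0*(-1/22)) = (46*((2/7 + 24)*(-25)))*(4/19 + 0) = (46*((170/7)*(-25)))*(4/19) = (46*(-4250/7))*(4/19) = -195500/7*4/19 = -782000/133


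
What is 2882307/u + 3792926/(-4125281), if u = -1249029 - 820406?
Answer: -19739540120077/8537000886235 ≈ -2.3122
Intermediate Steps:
u = -2069435
2882307/u + 3792926/(-4125281) = 2882307/(-2069435) + 3792926/(-4125281) = 2882307*(-1/2069435) + 3792926*(-1/4125281) = -2882307/2069435 - 3792926/4125281 = -19739540120077/8537000886235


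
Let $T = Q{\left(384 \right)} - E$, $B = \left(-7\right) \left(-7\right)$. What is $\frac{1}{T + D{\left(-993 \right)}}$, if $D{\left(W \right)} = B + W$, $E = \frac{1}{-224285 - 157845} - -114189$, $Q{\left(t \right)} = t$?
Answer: $- \frac{382130}{43849035369} \approx -8.7147 \cdot 10^{-6}$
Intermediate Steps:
$B = 49$
$E = \frac{43635042569}{382130}$ ($E = \frac{1}{-382130} + 114189 = - \frac{1}{382130} + 114189 = \frac{43635042569}{382130} \approx 1.1419 \cdot 10^{5}$)
$T = - \frac{43488304649}{382130}$ ($T = 384 - \frac{43635042569}{382130} = - \frac{43488304649}{382130} \approx -1.1381 \cdot 10^{5}$)
$D{\left(W \right)} = 49 + W$
$\frac{1}{T + D{\left(-993 \right)}} = \frac{1}{- \frac{43488304649}{382130} + \left(49 - 993\right)} = \frac{1}{- \frac{43488304649}{382130} - 944} = \frac{1}{- \frac{43849035369}{382130}} = - \frac{382130}{43849035369}$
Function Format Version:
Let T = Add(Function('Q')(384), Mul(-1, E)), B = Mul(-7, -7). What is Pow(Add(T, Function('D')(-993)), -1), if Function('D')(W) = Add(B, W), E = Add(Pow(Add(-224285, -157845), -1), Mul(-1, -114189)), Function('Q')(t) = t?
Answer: Rational(-382130, 43849035369) ≈ -8.7147e-6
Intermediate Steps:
B = 49
E = Rational(43635042569, 382130) (E = Add(Pow(-382130, -1), 114189) = Add(Rational(-1, 382130), 114189) = Rational(43635042569, 382130) ≈ 1.1419e+5)
T = Rational(-43488304649, 382130) (T = Add(384, Mul(-1, Rational(43635042569, 382130))) = Add(384, Rational(-43635042569, 382130)) = Rational(-43488304649, 382130) ≈ -1.1381e+5)
Function('D')(W) = Add(49, W)
Pow(Add(T, Function('D')(-993)), -1) = Pow(Add(Rational(-43488304649, 382130), Add(49, -993)), -1) = Pow(Add(Rational(-43488304649, 382130), -944), -1) = Pow(Rational(-43849035369, 382130), -1) = Rational(-382130, 43849035369)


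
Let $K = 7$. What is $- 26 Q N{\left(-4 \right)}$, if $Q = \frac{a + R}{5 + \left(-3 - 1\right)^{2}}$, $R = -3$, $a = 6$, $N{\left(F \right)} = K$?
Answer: $-26$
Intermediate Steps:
$N{\left(F \right)} = 7$
$Q = \frac{1}{7}$ ($Q = \frac{6 - 3}{5 + \left(-3 - 1\right)^{2}} = \frac{3}{5 + \left(-4\right)^{2}} = \frac{3}{5 + 16} = \frac{3}{21} = 3 \cdot \frac{1}{21} = \frac{1}{7} \approx 0.14286$)
$- 26 Q N{\left(-4 \right)} = \left(-26\right) \frac{1}{7} \cdot 7 = \left(- \frac{26}{7}\right) 7 = -26$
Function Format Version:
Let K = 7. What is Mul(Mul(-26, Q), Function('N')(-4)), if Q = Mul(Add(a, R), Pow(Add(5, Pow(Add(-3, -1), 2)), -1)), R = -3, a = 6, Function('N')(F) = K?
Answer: -26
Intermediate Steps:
Function('N')(F) = 7
Q = Rational(1, 7) (Q = Mul(Add(6, -3), Pow(Add(5, Pow(Add(-3, -1), 2)), -1)) = Mul(3, Pow(Add(5, Pow(-4, 2)), -1)) = Mul(3, Pow(Add(5, 16), -1)) = Mul(3, Pow(21, -1)) = Mul(3, Rational(1, 21)) = Rational(1, 7) ≈ 0.14286)
Mul(Mul(-26, Q), Function('N')(-4)) = Mul(Mul(-26, Rational(1, 7)), 7) = Mul(Rational(-26, 7), 7) = -26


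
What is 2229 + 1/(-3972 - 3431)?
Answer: 16501286/7403 ≈ 2229.0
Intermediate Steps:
2229 + 1/(-3972 - 3431) = 2229 + 1/(-7403) = 2229 - 1/7403 = 16501286/7403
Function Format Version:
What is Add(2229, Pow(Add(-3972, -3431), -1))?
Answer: Rational(16501286, 7403) ≈ 2229.0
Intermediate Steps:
Add(2229, Pow(Add(-3972, -3431), -1)) = Add(2229, Pow(-7403, -1)) = Add(2229, Rational(-1, 7403)) = Rational(16501286, 7403)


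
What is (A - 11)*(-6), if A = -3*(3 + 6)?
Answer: 228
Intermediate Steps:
A = -27 (A = -3*9 = -27)
(A - 11)*(-6) = (-27 - 11)*(-6) = -38*(-6) = 228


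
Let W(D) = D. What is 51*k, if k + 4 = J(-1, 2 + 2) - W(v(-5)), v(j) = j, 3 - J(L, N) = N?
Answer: 0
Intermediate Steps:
J(L, N) = 3 - N
k = 0 (k = -4 + ((3 - (2 + 2)) - 1*(-5)) = -4 + ((3 - 1*4) + 5) = -4 + ((3 - 4) + 5) = -4 + (-1 + 5) = -4 + 4 = 0)
51*k = 51*0 = 0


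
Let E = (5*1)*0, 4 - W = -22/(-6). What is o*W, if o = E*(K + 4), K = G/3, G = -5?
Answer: 0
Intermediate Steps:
W = ⅓ (W = 4 - (-22)/(-6) = 4 - (-22)*(-1)/6 = 4 - 1*11/3 = 4 - 11/3 = ⅓ ≈ 0.33333)
K = -5/3 ≈ -1.6667
E = 0 (E = 5*0 = 0)
o = 0 (o = 0*(-5/3 + 4) = 0*(7/3) = 0)
o*W = 0*(⅓) = 0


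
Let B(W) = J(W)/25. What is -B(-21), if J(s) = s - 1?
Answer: 22/25 ≈ 0.88000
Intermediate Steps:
J(s) = -1 + s
B(W) = -1/25 + W/25 (B(W) = (-1 + W)/25 = (-1 + W)*(1/25) = -1/25 + W/25)
-B(-21) = -(-1/25 + (1/25)*(-21)) = -(-1/25 - 21/25) = -1*(-22/25) = 22/25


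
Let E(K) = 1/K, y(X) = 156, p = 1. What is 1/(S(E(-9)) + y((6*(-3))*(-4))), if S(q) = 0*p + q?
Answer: 9/1403 ≈ 0.0064148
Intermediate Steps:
S(q) = q (S(q) = 0*1 + q = 0 + q = q)
1/(S(E(-9)) + y((6*(-3))*(-4))) = 1/(1/(-9) + 156) = 1/(-⅑ + 156) = 1/(1403/9) = 9/1403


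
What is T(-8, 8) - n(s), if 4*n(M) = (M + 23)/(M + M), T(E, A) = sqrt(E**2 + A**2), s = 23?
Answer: -1/4 + 8*sqrt(2) ≈ 11.064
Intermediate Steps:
T(E, A) = sqrt(A**2 + E**2)
n(M) = (23 + M)/(8*M) (n(M) = ((M + 23)/(M + M))/4 = ((23 + M)/((2*M)))/4 = ((23 + M)*(1/(2*M)))/4 = ((23 + M)/(2*M))/4 = (23 + M)/(8*M))
T(-8, 8) - n(s) = sqrt(8**2 + (-8)**2) - (23 + 23)/(8*23) = sqrt(64 + 64) - 46/(8*23) = sqrt(128) - 1*1/4 = 8*sqrt(2) - 1/4 = -1/4 + 8*sqrt(2)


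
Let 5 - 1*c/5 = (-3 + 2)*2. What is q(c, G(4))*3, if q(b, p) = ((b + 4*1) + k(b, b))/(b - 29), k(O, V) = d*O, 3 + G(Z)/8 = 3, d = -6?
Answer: -171/2 ≈ -85.500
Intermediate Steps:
G(Z) = 0 (G(Z) = -24 + 8*3 = -24 + 24 = 0)
k(O, V) = -6*O
c = 35 (c = 25 - 5*(-3 + 2)*2 = 25 - (-5)*2 = 25 - 5*(-2) = 25 + 10 = 35)
q(b, p) = (4 - 5*b)/(-29 + b) (q(b, p) = ((b + 4*1) - 6*b)/(b - 29) = ((b + 4) - 6*b)/(-29 + b) = ((4 + b) - 6*b)/(-29 + b) = (4 - 5*b)/(-29 + b))
q(c, G(4))*3 = ((4 - 5*35)/(-29 + 35))*3 = ((4 - 175)/6)*3 = ((⅙)*(-171))*3 = -57/2*3 = -171/2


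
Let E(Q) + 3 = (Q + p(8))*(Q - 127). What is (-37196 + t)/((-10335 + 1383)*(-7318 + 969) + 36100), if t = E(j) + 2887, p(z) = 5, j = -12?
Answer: -33339/56872348 ≈ -0.00058621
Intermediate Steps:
E(Q) = -3 + (-127 + Q)*(5 + Q) (E(Q) = -3 + (Q + 5)*(Q - 127) = -3 + (5 + Q)*(-127 + Q) = -3 + (-127 + Q)*(5 + Q))
t = 3857 (t = (-638 + (-12)² - 122*(-12)) + 2887 = (-638 + 144 + 1464) + 2887 = 970 + 2887 = 3857)
(-37196 + t)/((-10335 + 1383)*(-7318 + 969) + 36100) = (-37196 + 3857)/((-10335 + 1383)*(-7318 + 969) + 36100) = -33339/(-8952*(-6349) + 36100) = -33339/(56836248 + 36100) = -33339/56872348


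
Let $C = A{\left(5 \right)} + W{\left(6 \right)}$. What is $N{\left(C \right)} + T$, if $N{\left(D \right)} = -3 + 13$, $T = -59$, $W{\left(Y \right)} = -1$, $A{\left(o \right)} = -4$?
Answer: $-49$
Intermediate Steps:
$C = -5$ ($C = -4 - 1 = -5$)
$N{\left(D \right)} = 10$
$N{\left(C \right)} + T = 10 - 59 = -49$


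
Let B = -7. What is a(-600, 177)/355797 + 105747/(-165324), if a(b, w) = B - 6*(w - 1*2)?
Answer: -12599737609/19607261076 ≈ -0.64261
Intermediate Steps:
a(b, w) = 5 - 6*w (a(b, w) = -7 - 6*(w - 1*2) = -7 - 6*(w - 2) = -7 - 6*(-2 + w) = -7 + (12 - 6*w) = 5 - 6*w)
a(-600, 177)/355797 + 105747/(-165324) = (5 - 6*177)/355797 + 105747/(-165324) = (5 - 1062)*(1/355797) + 105747*(-1/165324) = -1057*1/355797 - 35249/55108 = -1057/355797 - 35249/55108 = -12599737609/19607261076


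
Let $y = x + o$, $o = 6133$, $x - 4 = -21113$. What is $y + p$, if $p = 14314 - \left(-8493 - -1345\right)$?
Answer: $6486$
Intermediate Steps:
$x = -21109$ ($x = 4 - 21113 = -21109$)
$p = 21462$ ($p = 14314 - \left(-8493 + 1345\right) = 14314 - -7148 = 14314 + 7148 = 21462$)
$y = -14976$ ($y = -21109 + 6133 = -14976$)
$y + p = -14976 + 21462 = 6486$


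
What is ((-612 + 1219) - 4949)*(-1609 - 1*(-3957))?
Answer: -10195016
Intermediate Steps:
((-612 + 1219) - 4949)*(-1609 - 1*(-3957)) = (607 - 4949)*(-1609 + 3957) = -4342*2348 = -10195016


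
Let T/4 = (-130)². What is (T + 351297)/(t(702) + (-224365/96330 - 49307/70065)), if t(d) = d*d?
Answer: 188485817554710/221739456675251 ≈ 0.85003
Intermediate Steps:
t(d) = d²
T = 67600 (T = 4*(-130)² = 4*16900 = 67600)
(T + 351297)/(t(702) + (-224365/96330 - 49307/70065)) = (67600 + 351297)/(702² + (-224365/96330 - 49307/70065)) = 418897/(492804 + (-224365*1/96330 - 49307*1/70065)) = 418897/(492804 + (-44873/19266 - 49307/70065)) = 418897/(492804 - 1364658469/449957430) = 418897/(221739456675251/449957430) = 418897*(449957430/221739456675251) = 188485817554710/221739456675251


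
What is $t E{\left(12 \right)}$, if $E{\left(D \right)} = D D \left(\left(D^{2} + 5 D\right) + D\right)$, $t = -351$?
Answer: $-10917504$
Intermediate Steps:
$E{\left(D \right)} = D^{2} \left(D^{2} + 6 D\right)$
$t E{\left(12 \right)} = - 351 \cdot 12^{3} \left(6 + 12\right) = - 351 \cdot 1728 \cdot 18 = \left(-351\right) 31104 = -10917504$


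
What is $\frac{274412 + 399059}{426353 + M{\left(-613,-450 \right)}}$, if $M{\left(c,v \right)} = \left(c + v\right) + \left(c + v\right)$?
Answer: $\frac{673471}{424227} \approx 1.5875$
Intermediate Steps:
$M{\left(c,v \right)} = 2 c + 2 v$
$\frac{274412 + 399059}{426353 + M{\left(-613,-450 \right)}} = \frac{274412 + 399059}{426353 + \left(2 \left(-613\right) + 2 \left(-450\right)\right)} = \frac{673471}{426353 - 2126} = \frac{673471}{424227}$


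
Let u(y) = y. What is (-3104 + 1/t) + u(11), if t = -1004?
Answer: -3105373/1004 ≈ -3093.0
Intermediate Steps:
(-3104 + 1/t) + u(11) = (-3104 + 1/(-1004)) + 11 = (-3104 - 1/1004) + 11 = -3116417/1004 + 11 = -3105373/1004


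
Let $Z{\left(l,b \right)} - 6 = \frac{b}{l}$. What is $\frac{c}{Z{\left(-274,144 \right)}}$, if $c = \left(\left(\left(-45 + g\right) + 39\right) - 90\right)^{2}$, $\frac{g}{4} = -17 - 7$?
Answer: $\frac{841728}{125} \approx 6733.8$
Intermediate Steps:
$g = -96$ ($g = 4 \left(-17 - 7\right) = 4 \left(-24\right) = -96$)
$Z{\left(l,b \right)} = 6 + \frac{b}{l}$
$c = 36864$ ($c = \left(\left(\left(-45 - 96\right) + 39\right) - 90\right)^{2} = \left(\left(-141 + 39\right) - 90\right)^{2} = \left(-102 - 90\right)^{2} = \left(-192\right)^{2} = 36864$)
$\frac{c}{Z{\left(-274,144 \right)}} = \frac{36864}{6 + \frac{144}{-274}} = \frac{36864}{6 + 144 \left(- \frac{1}{274}\right)} = \frac{36864}{6 - \frac{72}{137}} = \frac{36864}{\frac{750}{137}} = 36864 \cdot \frac{137}{750} = \frac{841728}{125}$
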